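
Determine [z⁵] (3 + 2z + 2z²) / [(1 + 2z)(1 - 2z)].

The denominator gives the recurrence a_n = 4a_(n−2) for n ≥ 3; the numerator fixes a_0 = 3, a_1 = 2, a_2 = 14.
Iterating: 3, 2, 14, 8, 56, 32, so a_5 = 32.

32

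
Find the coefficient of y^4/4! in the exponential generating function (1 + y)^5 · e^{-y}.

The EGF product rule gives c_4 = Σ_{k_1+k_2=4} C(4; k_1,k_2) · ∏ g_i(k_i), where (1+y)^5 gives the falling factorial (5)_k; e^{-y} gives (-1)^k.
g_1(k) for k = 0…4: 1, 5, 20, 60, 120.
g_2(k) for k = 0…4: 1, -1, 1, -1, 1.
c_4 = Σ_k C(4,k)·g_1(k)·g_2(4−k) = 1·1·1 + 4·5·(-1) + 6·20·1 + 4·60·(-1) + 1·120·1 = 1 − 20 + 120 − 240 + 120 = -19.

-19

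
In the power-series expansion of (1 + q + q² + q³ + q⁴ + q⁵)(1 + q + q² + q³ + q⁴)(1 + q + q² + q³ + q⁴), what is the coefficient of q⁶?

(1 + q + q² + q³ + q⁴ + q⁵) has coefficients 1,1,1,1,1,1 for degrees 0…5.
(1 + q + q² + q³ + q⁴) has coefficients 1,1,1,1,1,0,0 for degrees 0…6.
Finally multiplying by (1 + q + q² + q³ + q⁴), the product of all factors after the first has coefficients 1,2,3,4,5,4,3 for degrees 0…6.
[q⁶] = 1·3 + 1·4 + 1·5 + 1·4 + 1·3 + 1·2 = 21.

21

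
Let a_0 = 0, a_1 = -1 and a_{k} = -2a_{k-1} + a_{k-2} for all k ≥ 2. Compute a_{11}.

-5741

The ordinary generating function has denominator 1 + 2y - y^2.
Iterating the recurrence: a_0,…,a_{11} = 0, -1, 2, -5, 12, -29, 70, -169, 408, -985, 2378, -5741.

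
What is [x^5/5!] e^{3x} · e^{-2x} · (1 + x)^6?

The EGF product rule gives c_5 = Σ_{k_1+k_2+k_3=5} C(5; k_1,k_2,k_3) · ∏ g_i(k_i), where e^{3x} gives (3)^k; e^{-2x} gives (-2)^k; (1+x)^6 gives the falling factorial (6)_k.
g_1(k) for k = 0…5: 1, 3, 9, 27, 81, 243.
g_2(k) for k = 0…5: 1, -2, 4, -8, 16, -32.
g_3(k) for k = 0…5: 1, 6, 30, 120, 360, 720.
First combine the last two factors: h(k) = Σ_j C(k,j)·g_2(j)·g_3(k−j) for k = 0…5: 1, 4, 10, 4, -56, -32.
c_5 = Σ_k C(5,k)·g_1(k)·h(5−k) = 1·1·(-32) + 5·3·(-56) + 10·9·4 + 10·27·10 + 5·81·4 + 1·243·1 = −32 − 840 + 360 + 2700 + 1620 + 243 = 4051.

4051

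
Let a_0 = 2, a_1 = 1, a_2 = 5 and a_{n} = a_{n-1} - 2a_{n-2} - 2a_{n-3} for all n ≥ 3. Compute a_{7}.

75

The ordinary generating function has denominator 1 - z + 2z^2 + 2z^3.
Iterating the recurrence: a_0,…,a_{7} = 2, 1, 5, -1, -13, -21, 7, 75.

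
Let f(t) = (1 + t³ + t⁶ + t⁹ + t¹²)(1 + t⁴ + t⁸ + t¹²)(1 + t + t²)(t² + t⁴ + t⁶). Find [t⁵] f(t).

2

(1 + t³ + t⁶ + t⁹ + t¹²) has coefficients 1,0,0,1,0,0 for degrees 0…5.
(1 + t⁴ + t⁸ + t¹²) has coefficients 1,0,0,0,1,0 for degrees 0…5.
Multiplying by (1 + t + t²) gives running coefficients 1,1,1,0,1,1 for degrees 0…5.
Finally multiplying by (t² + t⁴ + t⁶), the product of all factors after the first has coefficients 0,0,1,1,2,1 for degrees 0…5.
[t⁵] = 1·1 + 1·1 = 2.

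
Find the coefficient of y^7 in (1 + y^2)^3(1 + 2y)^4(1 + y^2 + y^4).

(1 + y^2)^3 has coefficients 1,0,3,0,3,0,1 for degrees 0…6.
(1 + 2y)^4 has coefficients 1,8,24,32,16,0,0,0 for degrees 0…7.
Finally multiplying by (1 + y^2 + y^4), the product of all factors after the first has coefficients 1,8,25,40,41,40,40,32 for degrees 0…7.
[y^7] = 1·32 + 3·40 + 3·40 + 1·8 = 280.

280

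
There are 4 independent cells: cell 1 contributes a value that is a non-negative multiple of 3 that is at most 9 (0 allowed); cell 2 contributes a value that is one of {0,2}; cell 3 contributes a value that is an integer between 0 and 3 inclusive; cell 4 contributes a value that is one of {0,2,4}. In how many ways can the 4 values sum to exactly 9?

8

The generating function for the choices is (1 + y^3 + y^6 + y^9)·(1 + y^2)·(1 + y + y^2 + y^3)·(1 + y^2 + y^4); the count is [y^9].
(1 + y^3 + y^6 + y^9) has coefficients 1,0,0,1,0,0,1,0,0,1 for degrees 0…9.
(1 + y^2) has coefficients 1,0,1,0,0,0,0,0,0,0 for degrees 0…9.
Multiplying by (1 + y + y^2 + y^3) gives running coefficients 1,1,2,2,1,1,0,0,0,0 for degrees 0…9.
Finally multiplying by (1 + y^2 + y^4), the product of all factors after the first has coefficients 1,1,3,3,4,4,3,3,1,1 for degrees 0…9.
[y^9] = 1·1 + 1·3 + 1·3 + 1·1 = 8.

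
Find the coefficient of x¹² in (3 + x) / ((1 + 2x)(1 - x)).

Partial fractions give a closed form: a_n = (5/3)·(-2)^n + (4/3)·1^n.
At n = 12: a_12 = 6828.

6828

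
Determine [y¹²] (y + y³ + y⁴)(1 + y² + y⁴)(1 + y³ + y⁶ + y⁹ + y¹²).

(y + y³ + y⁴) has coefficients 0,1,0,1,1 for degrees 0…4.
(1 + y² + y⁴) has coefficients 1,0,1,0,1,0,0,0,0,0,0,0,0 for degrees 0…12.
Finally multiplying by (1 + y³ + y⁶ + y⁹ + y¹²), the product of all factors after the first has coefficients 1,0,1,1,1,1,1,1,1,1,1,1,1 for degrees 0…12.
[y¹²] = 1·1 + 1·1 + 1·1 = 3.

3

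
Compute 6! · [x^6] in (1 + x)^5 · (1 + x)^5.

The EGF product rule gives c_6 = Σ_{k_1+k_2=6} C(6; k_1,k_2) · ∏ g_i(k_i), where (1+x)^5 gives the falling factorial (5)_k; (1+x)^5 gives the falling factorial (5)_k.
g_1(k) for k = 0…6: 1, 5, 20, 60, 120, 120, 0.
g_2(k) for k = 0…6: 1, 5, 20, 60, 120, 120, 0.
c_6 = Σ_k C(6,k)·g_1(k)·g_2(6−k) = 6·5·120 + 15·20·120 + 20·60·60 + 15·120·20 + 6·120·5 = 3600 + 36000 + 72000 + 36000 + 3600 = 151200.

151200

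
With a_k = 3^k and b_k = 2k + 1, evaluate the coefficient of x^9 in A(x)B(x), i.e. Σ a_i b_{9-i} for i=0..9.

59038

The convolution is the x^9 coefficient of A(x)B(x).
Σ = 1·19 + 3·17 + 9·15 + 27·13 + 81·11 + 243·9 + 729·7 + 2187·5 + 6561·3 + 19683·1 = 59038.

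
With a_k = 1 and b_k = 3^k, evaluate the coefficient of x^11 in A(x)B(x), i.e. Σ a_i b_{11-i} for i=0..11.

265720

Write out a_i and b_{11-i} for i = 0,…,11 and sum the products.
Σ = 1·177147 + 1·59049 + 1·19683 + 1·6561 + 1·2187 + 1·729 + 1·243 + 1·81 + 1·27 + 1·9 + 1·3 + 1·1 = 265720.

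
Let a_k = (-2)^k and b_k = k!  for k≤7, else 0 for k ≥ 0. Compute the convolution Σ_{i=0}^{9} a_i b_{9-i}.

15424

This is [x^9] in the product of the two ordinary generating functions.
Σ = 1·0 − 2·0 + 4·5040 − 8·720 + 16·120 − 32·24 + 64·6 − 128·2 + 256·1 − 512·1 = 15424.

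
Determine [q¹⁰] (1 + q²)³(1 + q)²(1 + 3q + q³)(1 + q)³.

(1 + q²)³ has coefficients 1,0,3,0,3,0,1 for degrees 0…6.
(1 + q)² has coefficients 1,2,1,0,0,0,0,0,0,0,0 for degrees 0…10.
Multiplying by (1 + 3q + q³) gives running coefficients 1,5,7,4,2,1,0,0,0,0,0 for degrees 0…10.
Finally multiplying by (1 + q)³, the product of all factors after the first has coefficients 1,8,25,41,40,26,13,5,1,0,0 for degrees 0…10.
[q¹⁰] = 1·0 + 3·1 + 3·13 + 1·40 = 82.

82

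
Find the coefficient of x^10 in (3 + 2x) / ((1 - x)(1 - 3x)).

The denominator gives the recurrence a_n = 4a_(n−1) − 3a_(n−2) for n ≥ 2; the numerator fixes a_0 = 3, a_1 = 14.
Iterating: 3, 14, 47, 146, 443, 1334, 4007, 12026, 36083, 108254, 324767, so a_10 = 324767.

324767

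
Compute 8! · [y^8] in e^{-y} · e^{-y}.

256

The EGF product rule gives c_8 = Σ_{k_1+k_2=8} C(8; k_1,k_2) · ∏ g_i(k_i), where e^{-y} gives (-1)^k; e^{-y} gives (-1)^k.
g_1(k) for k = 0…8: 1, -1, 1, -1, 1, -1, 1, -1, 1.
g_2(k) for k = 0…8: 1, -1, 1, -1, 1, -1, 1, -1, 1.
c_8 = Σ_k C(8,k)·g_1(k)·g_2(8−k) = 1·1·1 + 8·(-1)·(-1) + 28·1·1 + 56·(-1)·(-1) + 70·1·1 + 56·(-1)·(-1) + 28·1·1 + 8·(-1)·(-1) + 1·1·1 = 1 + 8 + 28 + 56 + 70 + 56 + 28 + 8 + 1 = 256.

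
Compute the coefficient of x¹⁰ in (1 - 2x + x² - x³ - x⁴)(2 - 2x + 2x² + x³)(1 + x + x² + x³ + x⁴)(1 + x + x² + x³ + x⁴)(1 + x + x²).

-63

(1 - 2x + x² - x³ - x⁴) has coefficients 1,-2,1,-1,-1 for degrees 0…4.
(2 - 2x + 2x² + x³) has coefficients 2,-2,2,1,0,0,0,0,0,0,0 for degrees 0…10.
Multiplying by (1 + x + x² + x³ + x⁴) gives running coefficients 2,0,2,3,3,1,3,1,0,0,0 for degrees 0…10.
Multiplying by (1 + x + x² + x³ + x⁴) gives running coefficients 2,2,4,7,10,9,12,11,8,5,4 for degrees 0…10.
Finally multiplying by (1 + x + x²), the product of all factors after the first has coefficients 2,4,8,13,21,26,31,32,31,24,17 for degrees 0…10.
[x¹⁰] = 1·17 − 2·24 + 1·31 − 1·32 − 1·31 = -63.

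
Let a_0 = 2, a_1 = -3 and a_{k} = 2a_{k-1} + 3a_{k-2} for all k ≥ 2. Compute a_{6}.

The ordinary generating function has denominator 1 - 2q - 3q^2.
Iterating the recurrence: a_0,…,a_{6} = 2, -3, 0, -9, -18, -63, -180.

-180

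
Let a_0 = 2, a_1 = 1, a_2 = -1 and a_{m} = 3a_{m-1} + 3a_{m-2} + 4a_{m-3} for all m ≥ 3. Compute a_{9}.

The ordinary generating function has denominator 1 - 3q - 3q^2 - 4q^3.
Iterating the recurrence: a_0,…,a_{9} = 2, 1, -1, 8, 25, 95, 392, 1561, 6239, 24968.

24968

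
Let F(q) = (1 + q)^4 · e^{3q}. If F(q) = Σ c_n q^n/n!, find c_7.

The EGF product rule gives c_7 = Σ_{k_1+k_2=7} C(7; k_1,k_2) · ∏ g_i(k_i), where (1+q)^4 gives the falling factorial (4)_k; e^{3q} gives (3)^k.
g_1(k) for k = 0…7: 1, 4, 12, 24, 24, 0, 0, 0.
g_2(k) for k = 0…7: 1, 3, 9, 27, 81, 243, 729, 2187.
c_7 = Σ_k C(7,k)·g_1(k)·g_2(7−k) = 1·1·2187 + 7·4·729 + 21·12·243 + 35·24·81 + 35·24·27 = 2187 + 20412 + 61236 + 68040 + 22680 = 174555.

174555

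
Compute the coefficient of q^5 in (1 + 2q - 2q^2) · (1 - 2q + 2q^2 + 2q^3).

(1 + 2q - 2q^2) has coefficients 1,2,-2 for degrees 0…2.
(1 - 2q + 2q^2 + 2q^3) has coefficients 1,-2,2,2,0,0 for degrees 0…5.
[q^5] = 1·0 + 2·0 − 2·2 = -4.

-4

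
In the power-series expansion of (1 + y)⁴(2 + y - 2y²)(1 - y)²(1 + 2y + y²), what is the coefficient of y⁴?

(1 + y)⁴ has coefficients 1,4,6,4,1 for degrees 0…4.
(2 + y - 2y²) has coefficients 2,1,-2,0,0 for degrees 0…4.
Multiplying by (1 - y)² gives running coefficients 2,-3,-2,5,-2 for degrees 0…4.
Finally multiplying by (1 + 2y + y²), the product of all factors after the first has coefficients 2,1,-6,-2,6 for degrees 0…4.
[y⁴] = 1·6 + 4·(-2) + 6·(-6) + 4·1 + 1·2 = -32.

-32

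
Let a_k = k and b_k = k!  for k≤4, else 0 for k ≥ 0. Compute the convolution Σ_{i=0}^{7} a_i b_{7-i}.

The convolution is the x^7 coefficient of A(x)B(x).
Σ = 0·0 + 1·0 + 2·0 + 3·24 + 4·6 + 5·2 + 6·1 + 7·1 = 119.

119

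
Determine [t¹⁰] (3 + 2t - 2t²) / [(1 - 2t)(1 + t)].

2389

The denominator gives the recurrence a_n = a_(n−1) + 2a_(n−2) for n ≥ 3; the numerator fixes a_0 = 3, a_1 = 5, a_2 = 9.
Iterating: 3, 5, 9, 19, 37, 75, 149, 299, 597, 1195, 2389, so a_10 = 2389.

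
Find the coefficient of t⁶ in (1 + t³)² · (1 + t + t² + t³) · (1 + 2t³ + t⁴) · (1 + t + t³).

20

(1 + t³)² has coefficients 1,0,0,2,0,0,1 for degrees 0…6.
(1 + t + t² + t³) has coefficients 1,1,1,1,0,0,0 for degrees 0…6.
Multiplying by (1 + 2t³ + t⁴) gives running coefficients 1,1,1,3,3,3,3 for degrees 0…6.
Finally multiplying by (1 + t + t³), the product of all factors after the first has coefficients 1,2,2,5,7,7,9 for degrees 0…6.
[t⁶] = 1·9 + 2·5 + 1·1 = 20.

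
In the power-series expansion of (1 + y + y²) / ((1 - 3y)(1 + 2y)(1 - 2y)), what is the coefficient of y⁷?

5443

The denominator gives the recurrence a_n = 3a_(n−1) + 4a_(n−2) − 12a_(n−3) for n ≥ 3; the numerator fixes a_0 = 1, a_1 = 4, a_2 = 17.
Iterating: 1, 4, 17, 55, 185, 571, 1793, 5443, so a_7 = 5443.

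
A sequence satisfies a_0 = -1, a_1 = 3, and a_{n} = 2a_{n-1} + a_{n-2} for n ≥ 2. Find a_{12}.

The ordinary generating function has denominator 1 - 2t - t^2.
Iterating the recurrence: a_0,…,a_{12} = -1, 3, 5, 13, 31, 75, 181, 437, 1055, 2547, 6149, 14845, 35839.

35839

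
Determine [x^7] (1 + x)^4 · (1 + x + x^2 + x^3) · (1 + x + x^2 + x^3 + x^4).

47

(1 + x)^4 has coefficients 1,4,6,4,1 for degrees 0…4.
(1 + x + x^2 + x^3) has coefficients 1,1,1,1,0,0,0,0 for degrees 0…7.
Finally multiplying by (1 + x + x^2 + x^3 + x^4), the product of all factors after the first has coefficients 1,2,3,4,4,3,2,1 for degrees 0…7.
[x^7] = 1·1 + 4·2 + 6·3 + 4·4 + 1·4 = 47.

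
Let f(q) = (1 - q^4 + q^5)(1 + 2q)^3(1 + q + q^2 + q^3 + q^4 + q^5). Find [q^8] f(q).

8

(1 - q^4 + q^5) has coefficients 1,0,0,0,-1,1 for degrees 0…5.
(1 + 2q)^3 has coefficients 1,6,12,8,0,0,0,0,0 for degrees 0…8.
Finally multiplying by (1 + q + q^2 + q^3 + q^4 + q^5), the product of all factors after the first has coefficients 1,7,19,27,27,27,26,20,8 for degrees 0…8.
[q^8] = 1·8 − 1·27 + 1·27 = 8.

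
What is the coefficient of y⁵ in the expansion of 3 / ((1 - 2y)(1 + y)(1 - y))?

126

Partial fractions give a closed form: a_n = (4)·2^n + (1/2)·(-1)^n + (-3/2)·1^n.
At n = 5: a_5 = 126.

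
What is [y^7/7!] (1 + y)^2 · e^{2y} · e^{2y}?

The EGF product rule gives c_7 = Σ_{k_1+k_2+k_3=7} C(7; k_1,k_2,k_3) · ∏ g_i(k_i), where (1+y)^2 gives the falling factorial (2)_k; e^{2y} gives (2)^k; e^{2y} gives (2)^k.
g_1(k) for k = 0…7: 1, 2, 2, 0, 0, 0, 0, 0.
g_2(k) for k = 0…7: 1, 2, 4, 8, 16, 32, 64, 128.
g_3(k) for k = 0…7: 1, 2, 4, 8, 16, 32, 64, 128.
First combine the last two factors: h(k) = Σ_j C(k,j)·g_2(j)·g_3(k−j) for k = 0…7: 1, 4, 16, 64, 256, 1024, 4096, 16384.
c_7 = Σ_k C(7,k)·g_1(k)·h(7−k) = 1·1·16384 + 7·2·4096 + 21·2·1024 = 16384 + 57344 + 43008 = 116736.

116736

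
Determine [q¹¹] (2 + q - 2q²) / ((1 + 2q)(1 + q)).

The denominator gives the recurrence a_n = −3a_(n−1) − 2a_(n−2) for n ≥ 3; the numerator fixes a_0 = 2, a_1 = -5, a_2 = 9.
Iterating: 2, -5, 9, -17, 33, -65, 129, -257, 513, -1025, 2049, -4097, so a_11 = -4097.

-4097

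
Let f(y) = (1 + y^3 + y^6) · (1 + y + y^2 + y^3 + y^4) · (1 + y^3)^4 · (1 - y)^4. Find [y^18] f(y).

29

(1 + y^3 + y^6) has coefficients 1,0,0,1,0,0,1 for degrees 0…6.
(1 + y + y^2 + y^3 + y^4) has coefficients 1,1,1,1,1,0,0,0,0,0,0,0,0,0,0,0,0,0,0 for degrees 0…18.
Multiplying by (1 + y^3)^4 gives running coefficients 1,1,1,5,5,4,10,10,6,10,10,4,5,5,1,1,1,0,0 for degrees 0…18.
Finally multiplying by (1 - y)^4, the product of all factors after the first has coefficients 1,-3,3,3,-12,11,5,-21,15,10,-24,10,15,-21,5,11,-12,3,3 for degrees 0…18.
[y^18] = 1·3 + 1·11 + 1·15 = 29.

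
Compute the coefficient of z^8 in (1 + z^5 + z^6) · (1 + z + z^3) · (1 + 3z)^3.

(1 + z^5 + z^6) has coefficients 1,0,0,0,0,1,1 for degrees 0…6.
(1 + z + z^3) has coefficients 1,1,0,1,0,0,0,0,0 for degrees 0…8.
Finally multiplying by (1 + 3z)^3, the product of all factors after the first has coefficients 1,10,36,55,36,27,27,0,0 for degrees 0…8.
[z^8] = 1·0 + 1·55 + 1·36 = 91.

91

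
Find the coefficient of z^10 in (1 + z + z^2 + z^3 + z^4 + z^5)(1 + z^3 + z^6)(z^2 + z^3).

4

(1 + z + z^2 + z^3 + z^4 + z^5) has coefficients 1,1,1,1,1,1 for degrees 0…5.
(1 + z^3 + z^6) has coefficients 1,0,0,1,0,0,1,0,0,0,0 for degrees 0…10.
Finally multiplying by (z^2 + z^3), the product of all factors after the first has coefficients 0,0,1,1,0,1,1,0,1,1,0 for degrees 0…10.
[z^10] = 1·0 + 1·1 + 1·1 + 1·0 + 1·1 + 1·1 = 4.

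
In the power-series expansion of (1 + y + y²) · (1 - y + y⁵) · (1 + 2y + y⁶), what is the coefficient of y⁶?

(1 + y + y²) has coefficients 1,1,1 for degrees 0…2.
(1 - y + y⁵) has coefficients 1,-1,0,0,0,1,0 for degrees 0…6.
Finally multiplying by (1 + 2y + y⁶), the product of all factors after the first has coefficients 1,1,-2,0,0,1,3 for degrees 0…6.
[y⁶] = 1·3 + 1·1 + 1·0 = 4.

4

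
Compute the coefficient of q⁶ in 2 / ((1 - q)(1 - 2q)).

The denominator gives the recurrence a_n = 3a_(n−1) − 2a_(n−2) for n ≥ 2; the numerator fixes a_0 = 2, a_1 = 6.
Iterating: 2, 6, 14, 30, 62, 126, 254, so a_6 = 254.

254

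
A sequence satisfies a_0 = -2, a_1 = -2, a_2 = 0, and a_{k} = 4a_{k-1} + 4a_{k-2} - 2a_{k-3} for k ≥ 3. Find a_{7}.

-1416

The ordinary generating function has denominator 1 - 4y - 4y^2 + 2y^3.
Iterating the recurrence: a_0,…,a_{7} = -2, -2, 0, -4, -12, -64, -296, -1416.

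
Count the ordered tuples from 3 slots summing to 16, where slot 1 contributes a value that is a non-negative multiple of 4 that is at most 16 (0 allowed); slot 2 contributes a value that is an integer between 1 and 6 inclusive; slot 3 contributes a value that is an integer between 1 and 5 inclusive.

The generating function for the choices is (1 + z⁴ + z⁸ + z¹² + z¹⁶)·(z + z² + z³ + z⁴ + z⁵ + z⁶)·(z + z² + z³ + z⁴ + z⁵); the count is [z¹⁶].
(1 + z⁴ + z⁸ + z¹² + z¹⁶) has coefficients 1,0,0,0,1,0,0,0,1,0,0,0,1,0,0,0,1 for degrees 0…16.
(z + z² + z³ + z⁴ + z⁵ + z⁶) has coefficients 0,1,1,1,1,1,1,0,0,0,0,0,0,0,0,0,0 for degrees 0…16.
Finally multiplying by (z + z² + z³ + z⁴ + z⁵), the product of all factors after the first has coefficients 0,0,1,2,3,4,5,5,4,3,2,1,0,0,0,0,0 for degrees 0…16.
[z¹⁶] = 1·0 + 1·0 + 1·4 + 1·3 + 1·0 = 7.

7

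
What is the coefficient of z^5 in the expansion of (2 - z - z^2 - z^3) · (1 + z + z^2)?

-1

(2 - z - z^2 - z^3) has coefficients 2,-1,-1,-1 for degrees 0…3.
(1 + z + z^2) has coefficients 1,1,1,0,0,0 for degrees 0…5.
[z^5] = 2·0 − 1·0 − 1·0 − 1·1 = -1.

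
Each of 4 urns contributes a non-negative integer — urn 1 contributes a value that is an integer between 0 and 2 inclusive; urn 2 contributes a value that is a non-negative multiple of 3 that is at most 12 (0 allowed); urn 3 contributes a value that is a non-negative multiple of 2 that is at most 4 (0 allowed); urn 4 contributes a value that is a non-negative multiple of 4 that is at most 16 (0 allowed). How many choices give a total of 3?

The generating function for the choices is (1 + x + x^2)·(1 + x^3 + x^6 + x^9 + x^12)·(1 + x^2 + x^4)·(1 + x^4 + x^8 + x^12 + x^16); the count is [x^3].
(1 + x + x^2) has coefficients 1,1,1 for degrees 0…2.
(1 + x^3 + x^6 + x^9 + x^12) has coefficients 1,0,0,1 for degrees 0…3.
Multiplying by (1 + x^2 + x^4) gives running coefficients 1,0,1,1 for degrees 0…3.
Finally multiplying by (1 + x^4 + x^8 + x^12 + x^16), the product of all factors after the first has coefficients 1,0,1,1 for degrees 0…3.
[x^3] = 1·1 + 1·1 + 1·0 = 2.

2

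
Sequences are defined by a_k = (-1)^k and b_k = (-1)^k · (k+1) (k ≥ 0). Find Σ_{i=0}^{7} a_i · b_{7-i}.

The convolution is the x^7 coefficient of A(x)B(x).
Σ = 1·(-8) − 1·7 + 1·(-6) − 1·5 + 1·(-4) − 1·3 + 1·(-2) − 1·1 = -36.

-36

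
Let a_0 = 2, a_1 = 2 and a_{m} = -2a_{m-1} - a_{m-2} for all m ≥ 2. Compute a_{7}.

The ordinary generating function has denominator 1 + 2z + z^2.
Iterating the recurrence: a_0,…,a_{7} = 2, 2, -6, 10, -14, 18, -22, 26.

26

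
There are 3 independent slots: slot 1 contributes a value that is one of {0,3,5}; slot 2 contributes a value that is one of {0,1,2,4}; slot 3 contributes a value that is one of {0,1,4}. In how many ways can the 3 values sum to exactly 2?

The generating function for the choices is (1 + x^3 + x^5)·(1 + x + x^2 + x^4)·(1 + x + x^4); the count is [x^2].
(1 + x^3 + x^5) has coefficients 1,0,0 for degrees 0…2.
(1 + x + x^2 + x^4) has coefficients 1,1,1 for degrees 0…2.
Finally multiplying by (1 + x + x^4), the product of all factors after the first has coefficients 1,2,2 for degrees 0…2.
[x^2] = 1·2 = 2.

2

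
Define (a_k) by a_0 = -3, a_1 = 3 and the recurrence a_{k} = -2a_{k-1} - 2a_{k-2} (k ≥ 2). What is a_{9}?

48

The ordinary generating function has denominator 1 + 2x + 2x^2.
Iterating the recurrence: a_0,…,a_{9} = -3, 3, 0, -6, 12, -12, 0, 24, -48, 48.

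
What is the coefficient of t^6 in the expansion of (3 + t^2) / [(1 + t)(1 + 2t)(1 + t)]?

798

The denominator gives the recurrence a_n = −4a_(n−1) − 5a_(n−2) − 2a_(n−3) for n ≥ 3; the numerator fixes a_0 = 3, a_1 = -12, a_2 = 34.
Iterating: 3, -12, 34, -82, 182, -386, 798, so a_6 = 798.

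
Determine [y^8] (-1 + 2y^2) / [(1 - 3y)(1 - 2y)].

The denominator gives the recurrence a_n = 5a_(n−1) − 6a_(n−2) for n ≥ 3; the numerator fixes a_0 = -1, a_1 = -5, a_2 = -17.
Iterating: -1, -5, -17, -55, -173, -535, -1637, -4975, -15053, so a_8 = -15053.

-15053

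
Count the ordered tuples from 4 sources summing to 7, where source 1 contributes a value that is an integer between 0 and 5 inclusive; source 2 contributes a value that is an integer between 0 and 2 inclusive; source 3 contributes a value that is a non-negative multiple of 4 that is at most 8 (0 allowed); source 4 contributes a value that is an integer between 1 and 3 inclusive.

The generating function for the choices is (1 + q + q^2 + q^3 + q^4 + q^5)·(1 + q + q^2)·(1 + q^4 + q^8)·(q + q^2 + q^3); the count is [q^7].
(1 + q + q^2 + q^3 + q^4 + q^5) has coefficients 1,1,1,1,1,1 for degrees 0…5.
(1 + q + q^2) has coefficients 1,1,1,0,0,0,0,0 for degrees 0…7.
Multiplying by (1 + q^4 + q^8) gives running coefficients 1,1,1,0,1,1,1,0 for degrees 0…7.
Finally multiplying by (q + q^2 + q^3), the product of all factors after the first has coefficients 0,1,2,3,2,2,2,3 for degrees 0…7.
[q^7] = 1·3 + 1·2 + 1·2 + 1·2 + 1·3 + 1·2 = 14.

14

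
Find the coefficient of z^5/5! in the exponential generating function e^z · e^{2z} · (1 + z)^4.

7623

The EGF product rule gives c_5 = Σ_{k_1+k_2+k_3=5} C(5; k_1,k_2,k_3) · ∏ g_i(k_i), where e^z gives (1)^k; e^{2z} gives (2)^k; (1+z)^4 gives the falling factorial (4)_k.
g_1(k) for k = 0…5: 1, 1, 1, 1, 1, 1.
g_2(k) for k = 0…5: 1, 2, 4, 8, 16, 32.
g_3(k) for k = 0…5: 1, 4, 12, 24, 24, 0.
First combine the last two factors: h(k) = Σ_j C(k,j)·g_2(j)·g_3(k−j) for k = 0…5: 1, 6, 32, 152, 648, 2512.
c_5 = Σ_k C(5,k)·g_1(k)·h(5−k) = 1·1·2512 + 5·1·648 + 10·1·152 + 10·1·32 + 5·1·6 + 1·1·1 = 2512 + 3240 + 1520 + 320 + 30 + 1 = 7623.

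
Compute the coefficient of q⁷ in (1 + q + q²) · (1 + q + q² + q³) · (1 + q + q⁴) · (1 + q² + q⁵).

13

(1 + q + q²) has coefficients 1,1,1 for degrees 0…2.
(1 + q + q² + q³) has coefficients 1,1,1,1,0,0,0,0 for degrees 0…7.
Multiplying by (1 + q + q⁴) gives running coefficients 1,2,2,2,2,1,1,1 for degrees 0…7.
Finally multiplying by (1 + q² + q⁵), the product of all factors after the first has coefficients 1,2,3,4,4,4,5,4 for degrees 0…7.
[q⁷] = 1·4 + 1·5 + 1·4 = 13.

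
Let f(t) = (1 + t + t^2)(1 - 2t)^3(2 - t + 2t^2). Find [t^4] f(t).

24

(1 + t + t^2) has coefficients 1,1,1 for degrees 0…2.
(1 - 2t)^3 has coefficients 1,-6,12,-8,0 for degrees 0…4.
Finally multiplying by (2 - t + 2t^2), the product of all factors after the first has coefficients 2,-13,32,-40,32 for degrees 0…4.
[t^4] = 1·32 + 1·(-40) + 1·32 = 24.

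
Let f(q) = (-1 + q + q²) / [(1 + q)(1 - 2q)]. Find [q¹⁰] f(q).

-171

The denominator gives the recurrence a_n = a_(n−1) + 2a_(n−2) for n ≥ 3; the numerator fixes a_0 = -1, a_1 = 0, a_2 = -1.
Iterating: -1, 0, -1, -1, -3, -5, -11, -21, -43, -85, -171, so a_10 = -171.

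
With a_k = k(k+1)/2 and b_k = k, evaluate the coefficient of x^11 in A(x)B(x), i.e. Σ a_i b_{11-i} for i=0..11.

This is [x^11] in the product of the two ordinary generating functions.
Σ = 0·11 + 1·10 + 3·9 + 6·8 + 10·7 + 15·6 + 21·5 + 28·4 + 36·3 + 45·2 + 55·1 + 66·0 = 715.

715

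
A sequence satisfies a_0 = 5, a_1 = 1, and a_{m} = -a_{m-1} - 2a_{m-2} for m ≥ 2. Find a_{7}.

The ordinary generating function has denominator 1 + x + 2x^2.
Iterating the recurrence: a_0,…,a_{7} = 5, 1, -11, 9, 13, -31, 5, 57.

57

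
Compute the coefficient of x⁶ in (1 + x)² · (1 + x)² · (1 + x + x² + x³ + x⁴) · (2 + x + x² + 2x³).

83

(1 + x)² has coefficients 1,2,1 for degrees 0…2.
(1 + x)² has coefficients 1,2,1,0,0,0,0 for degrees 0…6.
Multiplying by (1 + x + x² + x³ + x⁴) gives running coefficients 1,3,4,4,4,3,1 for degrees 0…6.
Finally multiplying by (2 + x + x² + 2x³), the product of all factors after the first has coefficients 2,7,12,17,22,22,17 for degrees 0…6.
[x⁶] = 1·17 + 2·22 + 1·22 = 83.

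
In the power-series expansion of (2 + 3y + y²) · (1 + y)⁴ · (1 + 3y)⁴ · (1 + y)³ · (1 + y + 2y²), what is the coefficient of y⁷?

113674

(2 + 3y + y²) has coefficients 2,3,1 for degrees 0…2.
(1 + y)⁴ has coefficients 1,4,6,4,1,0,0,0 for degrees 0…7.
Multiplying by (1 + 3y)⁴ gives running coefficients 1,16,108,400,886,1200,972,432 for degrees 0…7.
Multiplying by (1 + y)³ gives running coefficients 1,19,159,773,2426,5166,7630,7834 for degrees 0…7.
Finally multiplying by (1 + y + 2y²), the product of all factors after the first has coefficients 1,20,180,970,3517,9138,17648,25796 for degrees 0…7.
[y⁷] = 2·25796 + 3·17648 + 1·9138 = 113674.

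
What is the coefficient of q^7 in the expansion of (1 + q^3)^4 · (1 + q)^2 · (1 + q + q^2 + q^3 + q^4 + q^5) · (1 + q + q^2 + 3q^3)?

128

(1 + q^3)^4 has coefficients 1,0,0,4,0,0,6,0 for degrees 0…7.
(1 + q)^2 has coefficients 1,2,1,0,0,0,0,0 for degrees 0…7.
Multiplying by (1 + q + q^2 + q^3 + q^4 + q^5) gives running coefficients 1,3,4,4,4,4,3,1 for degrees 0…7.
Finally multiplying by (1 + q + q^2 + 3q^3), the product of all factors after the first has coefficients 1,4,8,14,21,24,23,20 for degrees 0…7.
[q^7] = 1·20 + 4·21 + 6·4 = 128.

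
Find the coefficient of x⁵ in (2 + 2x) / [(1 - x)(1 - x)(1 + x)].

12

The denominator gives the recurrence a_n = a_(n−1) + a_(n−2) − a_(n−3) for n ≥ 3; the numerator fixes a_0 = 2, a_1 = 4, a_2 = 6.
Iterating: 2, 4, 6, 8, 10, 12, so a_5 = 12.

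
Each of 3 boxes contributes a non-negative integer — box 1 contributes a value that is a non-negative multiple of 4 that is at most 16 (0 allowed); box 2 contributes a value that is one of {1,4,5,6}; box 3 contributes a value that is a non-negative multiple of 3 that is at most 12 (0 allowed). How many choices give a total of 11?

3

The generating function for the choices is (1 + z⁴ + z⁸ + z¹² + z¹⁶)·(z + z⁴ + z⁵ + z⁶)·(1 + z³ + z⁶ + z⁹ + z¹²); the count is [z¹¹].
(1 + z⁴ + z⁸ + z¹² + z¹⁶) has coefficients 1,0,0,0,1,0,0,0,1,0,0,0 for degrees 0…11.
(z + z⁴ + z⁵ + z⁶) has coefficients 0,1,0,0,1,1,1,0,0,0,0,0 for degrees 0…11.
Finally multiplying by (1 + z³ + z⁶ + z⁹ + z¹²), the product of all factors after the first has coefficients 0,1,0,0,2,1,1,2,1,1,2,1 for degrees 0…11.
[z¹¹] = 1·1 + 1·2 + 1·0 = 3.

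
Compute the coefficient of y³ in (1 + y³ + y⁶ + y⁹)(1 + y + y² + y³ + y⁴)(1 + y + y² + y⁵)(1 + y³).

5

(1 + y³ + y⁶ + y⁹) has coefficients 1,0,0,1 for degrees 0…3.
(1 + y + y² + y³ + y⁴) has coefficients 1,1,1,1 for degrees 0…3.
Multiplying by (1 + y + y² + y⁵) gives running coefficients 1,2,3,3 for degrees 0…3.
Finally multiplying by (1 + y³), the product of all factors after the first has coefficients 1,2,3,4 for degrees 0…3.
[y³] = 1·4 + 1·1 = 5.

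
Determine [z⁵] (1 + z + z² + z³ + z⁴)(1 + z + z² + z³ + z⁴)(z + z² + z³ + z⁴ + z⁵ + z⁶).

(1 + z + z² + z³ + z⁴) has coefficients 1,1,1,1,1 for degrees 0…4.
(1 + z + z² + z³ + z⁴) has coefficients 1,1,1,1,1,0 for degrees 0…5.
Finally multiplying by (z + z² + z³ + z⁴ + z⁵ + z⁶), the product of all factors after the first has coefficients 0,1,2,3,4,5 for degrees 0…5.
[z⁵] = 1·5 + 1·4 + 1·3 + 1·2 + 1·1 = 15.

15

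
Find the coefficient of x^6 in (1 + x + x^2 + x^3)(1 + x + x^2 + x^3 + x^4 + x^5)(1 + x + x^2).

(1 + x + x^2 + x^3) has coefficients 1,1,1,1 for degrees 0…3.
(1 + x + x^2 + x^3 + x^4 + x^5) has coefficients 1,1,1,1,1,1,0 for degrees 0…6.
Finally multiplying by (1 + x + x^2), the product of all factors after the first has coefficients 1,2,3,3,3,3,2 for degrees 0…6.
[x^6] = 1·2 + 1·3 + 1·3 + 1·3 = 11.

11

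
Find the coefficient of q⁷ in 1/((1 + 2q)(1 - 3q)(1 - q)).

1934

Partial fractions give a closed form: a_n = (4/15)·(-2)^n + (9/10)·3^n + (-1/6)·1^n.
At n = 7: a_7 = 1934.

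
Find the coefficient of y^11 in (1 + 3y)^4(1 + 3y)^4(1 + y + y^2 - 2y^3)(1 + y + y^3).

-24300

(1 + 3y)^4 has coefficients 1,12,54,108,81 for degrees 0…4.
(1 + 3y)^4 has coefficients 1,12,54,108,81,0,0,0,0,0,0,0 for degrees 0…11.
Multiplying by (1 + y + y^2 - 2y^3) gives running coefficients 1,13,67,172,219,81,-135,-162,0,0,0,0 for degrees 0…11.
Finally multiplying by (1 + y + y^3), the product of all factors after the first has coefficients 1,14,80,240,404,367,118,-78,-81,-135,-162,0 for degrees 0…11.
[y^11] = 1·0 + 12·(-162) + 54·(-135) + 108·(-81) + 81·(-78) = -24300.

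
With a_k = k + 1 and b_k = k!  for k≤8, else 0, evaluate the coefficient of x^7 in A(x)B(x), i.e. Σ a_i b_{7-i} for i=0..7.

The convolution is the x^7 coefficient of A(x)B(x).
Σ = 1·5040 + 2·720 + 3·120 + 4·24 + 5·6 + 6·2 + 7·1 + 8·1 = 6993.

6993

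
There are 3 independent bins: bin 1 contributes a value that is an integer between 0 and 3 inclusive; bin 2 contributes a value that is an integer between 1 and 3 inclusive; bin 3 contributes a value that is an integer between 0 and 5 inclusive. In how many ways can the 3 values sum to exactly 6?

12

The generating function for the choices is (1 + q + q² + q³)·(q + q² + q³)·(1 + q + q² + q³ + q⁴ + q⁵); the count is [q⁶].
(1 + q + q² + q³) has coefficients 1,1,1,1 for degrees 0…3.
(q + q² + q³) has coefficients 0,1,1,1,0,0,0 for degrees 0…6.
Finally multiplying by (1 + q + q² + q³ + q⁴ + q⁵), the product of all factors after the first has coefficients 0,1,2,3,3,3,3 for degrees 0…6.
[q⁶] = 1·3 + 1·3 + 1·3 + 1·3 = 12.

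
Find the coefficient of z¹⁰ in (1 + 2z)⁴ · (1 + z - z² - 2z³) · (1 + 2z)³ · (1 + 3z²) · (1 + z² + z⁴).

-4728

(1 + 2z)⁴ has coefficients 1,8,24,32,16 for degrees 0…4.
(1 + z - z² - 2z³) has coefficients 1,1,-1,-2,0,0,0,0,0,0,0 for degrees 0…10.
Multiplying by (1 + 2z)³ gives running coefficients 1,7,17,12,-16,-32,-16,0,0,0,0 for degrees 0…10.
Multiplying by (1 + 3z²) gives running coefficients 1,7,20,33,35,4,-64,-96,-48,0,0 for degrees 0…10.
Finally multiplying by (1 + z² + z⁴), the product of all factors after the first has coefficients 1,7,21,40,56,44,-9,-59,-77,-92,-112 for degrees 0…10.
[z¹⁰] = 1·(-112) + 8·(-92) + 24·(-77) + 32·(-59) + 16·(-9) = -4728.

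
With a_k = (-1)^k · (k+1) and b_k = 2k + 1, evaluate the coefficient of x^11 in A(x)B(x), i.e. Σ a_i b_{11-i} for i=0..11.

6

Write out a_i and b_{11-i} for i = 0,…,11 and sum the products.
Σ = 1·23 − 2·21 + 3·19 − 4·17 + 5·15 − 6·13 + 7·11 − 8·9 + 9·7 − 10·5 + 11·3 − 12·1 = 6.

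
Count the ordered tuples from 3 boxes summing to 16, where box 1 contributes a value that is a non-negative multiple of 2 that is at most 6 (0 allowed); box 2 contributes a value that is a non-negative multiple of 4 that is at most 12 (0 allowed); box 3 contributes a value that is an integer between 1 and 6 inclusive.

6

The generating function for the choices is (1 + t^2 + t^4 + t^6)·(1 + t^4 + t^8 + t^12)·(t + t^2 + t^3 + t^4 + t^5 + t^6); the count is [t^16].
(1 + t^2 + t^4 + t^6) has coefficients 1,0,1,0,1,0,1 for degrees 0…6.
(1 + t^4 + t^8 + t^12) has coefficients 1,0,0,0,1,0,0,0,1,0,0,0,1,0,0,0,0 for degrees 0…16.
Finally multiplying by (t + t^2 + t^3 + t^4 + t^5 + t^6), the product of all factors after the first has coefficients 0,1,1,1,1,2,2,1,1,2,2,1,1,2,2,1,1 for degrees 0…16.
[t^16] = 1·1 + 1·2 + 1·1 + 1·2 = 6.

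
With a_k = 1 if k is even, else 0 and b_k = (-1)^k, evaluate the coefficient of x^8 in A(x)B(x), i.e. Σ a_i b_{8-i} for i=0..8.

5

The convolution is the t^8 coefficient of A(t)B(t).
Σ = 1·1 + 0·(-1) + 1·1 + 0·(-1) + 1·1 + 0·(-1) + 1·1 + 0·(-1) + 1·1 = 5.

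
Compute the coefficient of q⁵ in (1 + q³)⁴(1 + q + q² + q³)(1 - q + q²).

(1 + q³)⁴ has coefficients 1,0,0,4,0,0 for degrees 0…5.
(1 + q + q² + q³) has coefficients 1,1,1,1,0,0 for degrees 0…5.
Finally multiplying by (1 - q + q²), the product of all factors after the first has coefficients 1,0,1,1,0,1 for degrees 0…5.
[q⁵] = 1·1 + 4·1 = 5.

5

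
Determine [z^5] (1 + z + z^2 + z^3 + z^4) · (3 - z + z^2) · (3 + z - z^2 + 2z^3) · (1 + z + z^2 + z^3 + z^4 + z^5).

61

(1 + z + z^2 + z^3 + z^4) has coefficients 1,1,1,1,1 for degrees 0…4.
(3 - z + z^2) has coefficients 3,-1,1,0,0,0 for degrees 0…5.
Multiplying by (3 + z - z^2 + 2z^3) gives running coefficients 9,0,-1,8,-3,2 for degrees 0…5.
Finally multiplying by (1 + z + z^2 + z^3 + z^4 + z^5), the product of all factors after the first has coefficients 9,9,8,16,13,15 for degrees 0…5.
[z^5] = 1·15 + 1·13 + 1·16 + 1·8 + 1·9 = 61.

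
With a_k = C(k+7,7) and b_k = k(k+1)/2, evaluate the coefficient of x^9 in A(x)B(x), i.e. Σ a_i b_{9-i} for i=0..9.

This is [x^9] in the product of the two ordinary generating functions.
Σ = 1·45 + 8·36 + 36·28 + 120·21 + 330·15 + 792·10 + 1716·6 + 3432·3 + 6435·1 + 11440·0 = 43758.

43758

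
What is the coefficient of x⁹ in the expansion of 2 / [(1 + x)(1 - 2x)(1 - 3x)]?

Partial fractions give a closed form: a_n = (1/6)·(-1)^n + (-8/3)·2^n + (9/2)·3^n.
At n = 9: a_9 = 87208.

87208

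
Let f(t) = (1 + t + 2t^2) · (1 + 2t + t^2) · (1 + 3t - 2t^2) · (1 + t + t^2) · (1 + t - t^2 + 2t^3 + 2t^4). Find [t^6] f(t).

85

(1 + t + 2t^2) has coefficients 1,1,2 for degrees 0…2.
(1 + 2t + t^2) has coefficients 1,2,1,0,0,0,0 for degrees 0…6.
Multiplying by (1 + 3t - 2t^2) gives running coefficients 1,5,5,-1,-2,0,0 for degrees 0…6.
Multiplying by (1 + t + t^2) gives running coefficients 1,6,11,9,2,-3,-2 for degrees 0…6.
Finally multiplying by (1 + t - t^2 + 2t^3 + 2t^4), the product of all factors after the first has coefficients 1,7,16,16,14,24,33 for degrees 0…6.
[t^6] = 1·33 + 1·24 + 2·14 = 85.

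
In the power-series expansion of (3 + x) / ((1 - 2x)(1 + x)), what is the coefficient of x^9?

Partial fractions give a closed form: a_n = (7/3)·2^n + (2/3)·(-1)^n.
At n = 9: a_9 = 1194.

1194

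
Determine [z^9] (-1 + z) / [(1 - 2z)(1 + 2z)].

Partial fractions give a closed form: a_n = (-1/4)·2^n + (-3/4)·(-2)^n.
At n = 9: a_9 = 256.

256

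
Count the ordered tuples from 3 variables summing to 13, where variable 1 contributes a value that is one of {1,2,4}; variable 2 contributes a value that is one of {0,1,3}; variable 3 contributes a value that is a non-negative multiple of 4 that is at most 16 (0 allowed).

3

The generating function for the choices is (y + y² + y⁴)·(1 + y + y³)·(1 + y⁴ + y⁸ + y¹² + y¹⁶); the count is [y¹³].
(y + y² + y⁴) has coefficients 0,1,1,0,1 for degrees 0…4.
(1 + y + y³) has coefficients 1,1,0,1,0,0,0,0,0,0,0,0,0,0 for degrees 0…13.
Finally multiplying by (1 + y⁴ + y⁸ + y¹² + y¹⁶), the product of all factors after the first has coefficients 1,1,0,1,1,1,0,1,1,1,0,1,1,1 for degrees 0…13.
[y¹³] = 1·1 + 1·1 + 1·1 = 3.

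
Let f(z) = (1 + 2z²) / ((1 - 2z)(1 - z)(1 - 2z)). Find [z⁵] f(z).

419

The denominator gives the recurrence a_n = 5a_(n−1) − 8a_(n−2) + 4a_(n−3) for n ≥ 3; the numerator fixes a_0 = 1, a_1 = 5, a_2 = 19.
Iterating: 1, 5, 19, 59, 163, 419, so a_5 = 419.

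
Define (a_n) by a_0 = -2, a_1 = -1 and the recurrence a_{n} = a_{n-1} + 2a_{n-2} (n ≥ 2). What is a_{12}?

The ordinary generating function has denominator 1 - y - 2y^2.
Iterating the recurrence: a_0,…,a_{12} = -2, -1, -5, -7, -17, -31, -65, -127, -257, -511, -1025, -2047, -4097.

-4097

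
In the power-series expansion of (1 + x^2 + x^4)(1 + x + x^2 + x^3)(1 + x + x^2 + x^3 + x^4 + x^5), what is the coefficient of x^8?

(1 + x^2 + x^4) has coefficients 1,0,1,0,1 for degrees 0…4.
(1 + x + x^2 + x^3) has coefficients 1,1,1,1,0,0,0,0,0 for degrees 0…8.
Finally multiplying by (1 + x + x^2 + x^3 + x^4 + x^5), the product of all factors after the first has coefficients 1,2,3,4,4,4,3,2,1 for degrees 0…8.
[x^8] = 1·1 + 1·3 + 1·4 = 8.

8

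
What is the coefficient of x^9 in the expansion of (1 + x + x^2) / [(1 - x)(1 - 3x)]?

42645

The denominator gives the recurrence a_n = 4a_(n−1) − 3a_(n−2) for n ≥ 3; the numerator fixes a_0 = 1, a_1 = 5, a_2 = 18.
Iterating: 1, 5, 18, 57, 174, 525, 1578, 4737, 14214, 42645, so a_9 = 42645.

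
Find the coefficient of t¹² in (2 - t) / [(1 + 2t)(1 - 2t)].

8192

The denominator gives the recurrence a_n = 4a_(n−2) for n ≥ 2; the numerator fixes a_0 = 2, a_1 = -1.
Iterating: 2, -1, 8, -4, 32, -16, 128, -64, 512, -256, 2048, -1024, 8192, so a_12 = 8192.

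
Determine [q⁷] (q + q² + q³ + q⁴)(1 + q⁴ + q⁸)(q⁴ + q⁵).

2

(q + q² + q³ + q⁴) has coefficients 0,1,1,1,1 for degrees 0…4.
(1 + q⁴ + q⁸) has coefficients 1,0,0,0,1,0,0,0 for degrees 0…7.
Finally multiplying by (q⁴ + q⁵), the product of all factors after the first has coefficients 0,0,0,0,1,1,0,0 for degrees 0…7.
[q⁷] = 1·0 + 1·1 + 1·1 + 1·0 = 2.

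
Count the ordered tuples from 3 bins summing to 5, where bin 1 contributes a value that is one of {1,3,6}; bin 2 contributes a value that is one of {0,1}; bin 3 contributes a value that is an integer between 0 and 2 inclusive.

2

The generating function for the choices is (x + x³ + x⁶)·(1 + x)·(1 + x + x²); the count is [x⁵].
(x + x³ + x⁶) has coefficients 0,1,0,1,0,0 for degrees 0…5.
(1 + x) has coefficients 1,1,0,0,0,0 for degrees 0…5.
Finally multiplying by (1 + x + x²), the product of all factors after the first has coefficients 1,2,2,1,0,0 for degrees 0…5.
[x⁵] = 1·0 + 1·2 = 2.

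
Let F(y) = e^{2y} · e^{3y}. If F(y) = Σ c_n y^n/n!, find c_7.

78125

The EGF product rule gives c_7 = Σ_{k_1+k_2=7} C(7; k_1,k_2) · ∏ g_i(k_i), where e^{2y} gives (2)^k; e^{3y} gives (3)^k.
g_1(k) for k = 0…7: 1, 2, 4, 8, 16, 32, 64, 128.
g_2(k) for k = 0…7: 1, 3, 9, 27, 81, 243, 729, 2187.
c_7 = Σ_k C(7,k)·g_1(k)·g_2(7−k) = 1·1·2187 + 7·2·729 + 21·4·243 + 35·8·81 + 35·16·27 + 21·32·9 + 7·64·3 + 1·128·1 = 2187 + 10206 + 20412 + 22680 + 15120 + 6048 + 1344 + 128 = 78125.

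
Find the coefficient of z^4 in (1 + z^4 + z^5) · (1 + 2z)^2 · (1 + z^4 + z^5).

(1 + z^4 + z^5) has coefficients 1,0,0,0,1 for degrees 0…4.
(1 + 2z)^2 has coefficients 1,4,4,0,0 for degrees 0…4.
Finally multiplying by (1 + z^4 + z^5), the product of all factors after the first has coefficients 1,4,4,0,1 for degrees 0…4.
[z^4] = 1·1 + 1·1 = 2.

2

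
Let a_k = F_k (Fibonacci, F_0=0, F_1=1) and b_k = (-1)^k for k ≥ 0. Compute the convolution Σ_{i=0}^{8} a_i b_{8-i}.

12

This is [x^8] in the product of the two ordinary generating functions.
Σ = 0·1 + 1·(-1) + 1·1 + 2·(-1) + 3·1 + 5·(-1) + 8·1 + 13·(-1) + 21·1 = 12.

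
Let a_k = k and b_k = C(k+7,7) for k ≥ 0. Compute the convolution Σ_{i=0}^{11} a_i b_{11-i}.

92378

This is [x^11] in the product of the two ordinary generating functions.
Σ = 0·31824 + 1·19448 + 2·11440 + 3·6435 + 4·3432 + 5·1716 + 6·792 + 7·330 + 8·120 + 9·36 + 10·8 + 11·1 = 92378.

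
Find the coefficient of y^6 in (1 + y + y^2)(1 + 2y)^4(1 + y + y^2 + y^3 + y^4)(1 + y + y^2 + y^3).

(1 + y + y^2) has coefficients 1,1,1 for degrees 0…2.
(1 + 2y)^4 has coefficients 1,8,24,32,16,0,0 for degrees 0…6.
Multiplying by (1 + y + y^2 + y^3 + y^4) gives running coefficients 1,9,33,65,81,80,72 for degrees 0…6.
Finally multiplying by (1 + y + y^2 + y^3), the product of all factors after the first has coefficients 1,10,43,108,188,259,298 for degrees 0…6.
[y^6] = 1·298 + 1·259 + 1·188 = 745.

745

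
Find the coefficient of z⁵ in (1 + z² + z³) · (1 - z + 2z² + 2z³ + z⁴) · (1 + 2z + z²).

10

(1 + z² + z³) has coefficients 1,0,1,1 for degrees 0…3.
(1 - z + 2z² + 2z³ + z⁴) has coefficients 1,-1,2,2,1,0 for degrees 0…5.
Finally multiplying by (1 + 2z + z²), the product of all factors after the first has coefficients 1,1,1,5,7,4 for degrees 0…5.
[z⁵] = 1·4 + 1·5 + 1·1 = 10.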